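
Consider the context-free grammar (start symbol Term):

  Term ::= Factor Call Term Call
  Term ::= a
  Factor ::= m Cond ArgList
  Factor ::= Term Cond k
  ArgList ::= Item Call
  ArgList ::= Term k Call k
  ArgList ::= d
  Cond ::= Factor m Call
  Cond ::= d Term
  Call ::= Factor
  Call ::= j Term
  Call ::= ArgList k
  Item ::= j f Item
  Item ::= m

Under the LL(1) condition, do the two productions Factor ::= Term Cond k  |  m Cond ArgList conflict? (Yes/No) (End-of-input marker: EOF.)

Yes

FIRST(Term Cond k) = { a, m } and FIRST(m Cond ArgList) = { m }.
Both contain m, so the two alternatives are not disjoint — LL(1) conflict.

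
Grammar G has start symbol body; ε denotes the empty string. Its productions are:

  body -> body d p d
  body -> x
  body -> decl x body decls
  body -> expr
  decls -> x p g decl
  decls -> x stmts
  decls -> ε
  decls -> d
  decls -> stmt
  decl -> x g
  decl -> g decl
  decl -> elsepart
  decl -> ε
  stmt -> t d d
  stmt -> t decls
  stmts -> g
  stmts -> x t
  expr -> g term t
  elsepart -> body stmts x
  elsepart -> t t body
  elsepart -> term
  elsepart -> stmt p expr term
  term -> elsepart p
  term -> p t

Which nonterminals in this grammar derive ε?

Directly nullable (have an ε-production): decls, decl.
No other nonterminal has a production whose RHS symbols are all nullable.

{ decl, decls }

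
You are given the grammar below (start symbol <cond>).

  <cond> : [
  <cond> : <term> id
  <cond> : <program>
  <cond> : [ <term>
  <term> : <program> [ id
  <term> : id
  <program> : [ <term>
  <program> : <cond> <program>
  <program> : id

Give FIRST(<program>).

<program> : [ <term> contributes {[}.
From <program> : <cond> <program>: add FIRST(<cond>) = { [, id }.
<program> : id contributes {id}.
Union: FIRST(<program>) = { [, id }.

{ [, id }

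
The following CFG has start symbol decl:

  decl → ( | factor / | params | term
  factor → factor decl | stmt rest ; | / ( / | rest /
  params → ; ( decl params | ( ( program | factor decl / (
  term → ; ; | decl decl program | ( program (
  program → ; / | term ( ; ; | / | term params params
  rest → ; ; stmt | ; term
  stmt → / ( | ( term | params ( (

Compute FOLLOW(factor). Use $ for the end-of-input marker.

In decl → factor /: add FIRST(/) = { / }.
In factor → factor decl: add FIRST(decl) = { (, /, ; }.
In params → factor decl / (: add FIRST(decl / () = { (, /, ; }.
Union: FOLLOW(factor) = { (, /, ; }.

{ (, /, ; }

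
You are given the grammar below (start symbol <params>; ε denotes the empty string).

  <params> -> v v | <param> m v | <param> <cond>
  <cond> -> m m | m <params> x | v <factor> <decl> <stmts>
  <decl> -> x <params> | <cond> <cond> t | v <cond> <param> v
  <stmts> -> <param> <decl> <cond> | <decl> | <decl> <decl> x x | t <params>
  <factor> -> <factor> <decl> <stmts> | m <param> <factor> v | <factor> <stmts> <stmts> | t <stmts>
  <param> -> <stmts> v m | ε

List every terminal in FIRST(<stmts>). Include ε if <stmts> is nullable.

From <stmts> -> <param> <decl> <cond>: <param> nullable, take FIRST(<param>) ∪ FIRST(<decl>) = { m, t, v, x }.
From <stmts> -> <decl>: add FIRST(<decl>) = { m, v, x }.
From <stmts> -> <decl> <decl> x x: add FIRST(<decl>) = { m, v, x }.
<stmts> -> t <params> contributes {t}.
Union: FIRST(<stmts>) = { m, t, v, x }.

{ m, t, v, x }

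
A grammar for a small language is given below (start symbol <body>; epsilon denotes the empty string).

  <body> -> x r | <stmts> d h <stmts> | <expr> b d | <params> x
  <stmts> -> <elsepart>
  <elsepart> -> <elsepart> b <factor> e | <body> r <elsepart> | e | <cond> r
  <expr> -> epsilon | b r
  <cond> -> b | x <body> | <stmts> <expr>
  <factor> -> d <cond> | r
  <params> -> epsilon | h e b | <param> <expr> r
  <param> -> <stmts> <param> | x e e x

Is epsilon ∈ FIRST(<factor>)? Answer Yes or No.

No

Nullable nonterminals: <expr>, <params>.
No production of <factor> has an RHS whose symbols are all nullable, so <factor> is not nullable.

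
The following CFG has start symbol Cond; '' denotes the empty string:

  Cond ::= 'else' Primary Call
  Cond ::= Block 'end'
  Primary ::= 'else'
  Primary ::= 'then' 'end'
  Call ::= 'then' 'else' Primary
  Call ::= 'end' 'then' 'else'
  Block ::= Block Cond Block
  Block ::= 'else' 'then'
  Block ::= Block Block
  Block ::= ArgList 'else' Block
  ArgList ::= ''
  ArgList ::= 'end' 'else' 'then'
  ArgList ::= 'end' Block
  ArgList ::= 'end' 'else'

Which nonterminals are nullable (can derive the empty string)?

Directly nullable (have an ''-production): ArgList.
No other nonterminal has a production whose RHS symbols are all nullable.

{ ArgList }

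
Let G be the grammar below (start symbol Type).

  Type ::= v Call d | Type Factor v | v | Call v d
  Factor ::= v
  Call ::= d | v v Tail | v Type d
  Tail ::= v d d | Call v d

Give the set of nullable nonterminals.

{ } (none)

No nonterminal has an empty production or an RHS whose symbols are all nullable.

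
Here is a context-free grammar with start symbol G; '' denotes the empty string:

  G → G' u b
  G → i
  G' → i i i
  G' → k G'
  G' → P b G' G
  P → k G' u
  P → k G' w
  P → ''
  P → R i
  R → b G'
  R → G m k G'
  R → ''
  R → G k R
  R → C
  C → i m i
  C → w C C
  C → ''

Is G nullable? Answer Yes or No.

Nullable nonterminals: C, P, R.
No production of G has an RHS whose symbols are all nullable, so G is not nullable.

No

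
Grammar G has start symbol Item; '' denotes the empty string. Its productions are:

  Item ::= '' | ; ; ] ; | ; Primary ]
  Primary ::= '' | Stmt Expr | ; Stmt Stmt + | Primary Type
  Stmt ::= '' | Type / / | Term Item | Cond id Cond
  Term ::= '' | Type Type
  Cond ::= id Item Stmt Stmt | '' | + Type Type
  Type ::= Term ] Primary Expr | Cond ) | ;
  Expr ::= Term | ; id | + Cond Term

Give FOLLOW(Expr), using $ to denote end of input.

{ ), +, /, ;, ], id }

In Primary ::= Stmt Expr: Expr is at the end, add FOLLOW(Primary) = { ), +, /, ;, ], id }.
In Type ::= Term ] Primary Expr: Expr is at the end, add FOLLOW(Type) = { ), +, /, ;, ], id }.
Union: FOLLOW(Expr) = { ), +, /, ;, ], id }.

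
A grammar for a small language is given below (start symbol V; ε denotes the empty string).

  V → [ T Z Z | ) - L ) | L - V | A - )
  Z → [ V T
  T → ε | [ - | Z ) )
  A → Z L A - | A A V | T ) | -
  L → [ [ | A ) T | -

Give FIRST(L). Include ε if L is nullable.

L → [ [ contributes {[}.
From L → A ) T: add FIRST(A) = { ), -, [ }.
L → - contributes {-}.
Union: FIRST(L) = { ), -, [ }.

{ ), -, [ }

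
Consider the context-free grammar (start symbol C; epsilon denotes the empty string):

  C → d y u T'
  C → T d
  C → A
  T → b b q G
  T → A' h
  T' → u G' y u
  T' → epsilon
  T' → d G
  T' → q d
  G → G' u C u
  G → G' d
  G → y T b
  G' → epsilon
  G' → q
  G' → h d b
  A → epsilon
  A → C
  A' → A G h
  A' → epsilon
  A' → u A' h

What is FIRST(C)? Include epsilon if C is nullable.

{ b, d, h, q, u, y, epsilon }

C → d y u T' contributes {d}.
From C → T d: add FIRST(T) = { b, d, h, q, u, y }.
From C → A: add FIRST(A) = { b, d, h, q, u, y, epsilon } (including epsilon since A is nullable).
Union: FIRST(C) = { b, d, h, q, u, y, epsilon }.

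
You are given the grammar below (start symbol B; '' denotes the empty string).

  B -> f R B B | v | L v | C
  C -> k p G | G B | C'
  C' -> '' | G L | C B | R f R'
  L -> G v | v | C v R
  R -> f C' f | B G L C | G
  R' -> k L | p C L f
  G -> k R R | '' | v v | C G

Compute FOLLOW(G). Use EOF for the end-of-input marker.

{ EOF, f, k, v }

In C -> k p G: G is at the end, add FOLLOW(C) = { EOF, f, k, v }.
In C -> G B: add FIRST(B)\{''} = { f, k, v }.
  Since B is nullable, also add FOLLOW(C) = { EOF, f, k, v }.
In C' -> G L: add FIRST(L) = { f, k, v }.
In L -> G v: add FIRST(v) = { v }.
In R -> B G L C: add FIRST(L C) = { f, k, v }.
In R -> G: G is at the end, add FOLLOW(R) = { EOF, f, k, v }.
In G -> C G: G is at the end, add FOLLOW(G) = { EOF, f, k, v }.
Union: FOLLOW(G) = { EOF, f, k, v }.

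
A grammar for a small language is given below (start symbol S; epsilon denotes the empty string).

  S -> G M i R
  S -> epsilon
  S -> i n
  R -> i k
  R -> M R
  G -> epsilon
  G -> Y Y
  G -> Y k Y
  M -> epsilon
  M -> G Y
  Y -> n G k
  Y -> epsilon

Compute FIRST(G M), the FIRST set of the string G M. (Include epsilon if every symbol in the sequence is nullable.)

{ k, n, epsilon }

Add FIRST(G)\{epsilon} = { k, n }; G is nullable, continue.
Add FIRST(M)\{epsilon} = { k, n }; M is nullable, continue.
Every symbol is nullable, so include epsilon.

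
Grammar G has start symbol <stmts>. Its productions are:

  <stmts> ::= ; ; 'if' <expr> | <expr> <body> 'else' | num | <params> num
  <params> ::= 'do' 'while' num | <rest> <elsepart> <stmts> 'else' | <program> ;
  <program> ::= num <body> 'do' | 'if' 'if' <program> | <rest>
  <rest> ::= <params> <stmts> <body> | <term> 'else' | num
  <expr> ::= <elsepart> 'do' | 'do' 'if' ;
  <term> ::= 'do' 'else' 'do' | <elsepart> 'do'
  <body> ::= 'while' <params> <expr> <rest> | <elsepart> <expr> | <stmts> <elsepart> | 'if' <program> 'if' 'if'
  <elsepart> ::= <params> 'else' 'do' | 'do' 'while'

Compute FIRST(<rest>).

{ 'do', 'if', num }

From <rest> ::= <params> <stmts> <body>: add FIRST(<params>) = { 'do', 'if', num }.
From <rest> ::= <term> 'else': add FIRST(<term>) = { 'do', 'if', num }.
<rest> ::= num contributes {num}.
Union: FIRST(<rest>) = { 'do', 'if', num }.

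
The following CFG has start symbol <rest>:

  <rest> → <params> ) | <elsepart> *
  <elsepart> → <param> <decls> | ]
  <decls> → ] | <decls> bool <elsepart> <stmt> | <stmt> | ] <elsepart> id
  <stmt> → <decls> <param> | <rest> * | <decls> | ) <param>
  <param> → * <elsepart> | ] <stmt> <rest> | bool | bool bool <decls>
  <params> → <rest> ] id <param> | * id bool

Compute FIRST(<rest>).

{ *, ], bool }

From <rest> → <params> ): add FIRST(<params>) = { *, ], bool }.
From <rest> → <elsepart> *: add FIRST(<elsepart>) = { *, ], bool }.
Union: FIRST(<rest>) = { *, ], bool }.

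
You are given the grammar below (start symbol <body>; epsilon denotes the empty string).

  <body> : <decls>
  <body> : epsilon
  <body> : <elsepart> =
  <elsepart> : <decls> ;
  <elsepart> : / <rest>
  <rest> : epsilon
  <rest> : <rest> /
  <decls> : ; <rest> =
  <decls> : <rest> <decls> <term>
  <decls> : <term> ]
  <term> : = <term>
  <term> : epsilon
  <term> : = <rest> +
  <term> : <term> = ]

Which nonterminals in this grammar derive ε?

{ <body>, <rest>, <term> }

Directly nullable (have an epsilon-production): <body>, <rest>, <term>.
No other nonterminal has a production whose RHS symbols are all nullable.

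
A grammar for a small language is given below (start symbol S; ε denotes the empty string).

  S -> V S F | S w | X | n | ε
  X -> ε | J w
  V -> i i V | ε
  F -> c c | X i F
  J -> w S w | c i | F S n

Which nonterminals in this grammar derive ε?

Directly nullable (have an ε-production): S, X, V.
No other nonterminal has a production whose RHS symbols are all nullable.

{ S, V, X }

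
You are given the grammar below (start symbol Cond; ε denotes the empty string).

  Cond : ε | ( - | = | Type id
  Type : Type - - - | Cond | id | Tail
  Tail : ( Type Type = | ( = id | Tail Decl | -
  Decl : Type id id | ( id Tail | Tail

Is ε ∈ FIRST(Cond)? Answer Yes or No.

Cond has an ε-production, so Cond ⇒ ε.

Yes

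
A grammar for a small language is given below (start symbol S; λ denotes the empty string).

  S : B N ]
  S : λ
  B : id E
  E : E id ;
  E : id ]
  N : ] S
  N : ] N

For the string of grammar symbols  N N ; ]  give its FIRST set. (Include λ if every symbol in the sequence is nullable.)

Add FIRST(N) = { ] }; N is not nullable, stop.

{ ] }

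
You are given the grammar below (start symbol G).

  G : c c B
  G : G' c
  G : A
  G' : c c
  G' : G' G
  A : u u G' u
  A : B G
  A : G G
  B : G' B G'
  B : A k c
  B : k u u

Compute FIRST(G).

G : c c B contributes {c}.
From G : G' c: add FIRST(G') = { c }.
From G : A: add FIRST(A) = { c, k, u }.
Union: FIRST(G) = { c, k, u }.

{ c, k, u }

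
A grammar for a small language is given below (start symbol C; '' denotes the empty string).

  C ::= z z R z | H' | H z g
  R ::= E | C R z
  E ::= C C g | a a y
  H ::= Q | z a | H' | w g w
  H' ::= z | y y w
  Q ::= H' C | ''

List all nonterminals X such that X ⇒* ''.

Directly nullable (have an ''-production): Q.
H ::= Q with every symbol nullable, so H is nullable.
No other nonterminal has a production whose RHS symbols are all nullable.

{ H, Q }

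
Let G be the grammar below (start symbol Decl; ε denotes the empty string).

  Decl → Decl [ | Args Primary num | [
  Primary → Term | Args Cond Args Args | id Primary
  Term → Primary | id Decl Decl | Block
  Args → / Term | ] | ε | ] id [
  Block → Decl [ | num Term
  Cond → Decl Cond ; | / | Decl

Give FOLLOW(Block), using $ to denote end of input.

{ /, [, ], id, num }

In Term → Block: Block is at the end, add FOLLOW(Term) = { /, [, ], id, num }.
Union: FOLLOW(Block) = { /, [, ], id, num }.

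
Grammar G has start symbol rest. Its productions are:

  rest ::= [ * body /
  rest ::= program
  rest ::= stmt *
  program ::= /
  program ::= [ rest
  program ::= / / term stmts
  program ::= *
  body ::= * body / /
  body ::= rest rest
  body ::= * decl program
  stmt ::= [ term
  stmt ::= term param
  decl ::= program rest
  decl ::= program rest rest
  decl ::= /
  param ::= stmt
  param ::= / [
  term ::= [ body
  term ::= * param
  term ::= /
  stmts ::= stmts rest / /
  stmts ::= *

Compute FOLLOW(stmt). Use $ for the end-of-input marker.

{ *, /, [ }

In rest ::= stmt *: add FIRST(*) = { * }.
In param ::= stmt: stmt is at the end, add FOLLOW(param) = { *, /, [ }.
Union: FOLLOW(stmt) = { *, /, [ }.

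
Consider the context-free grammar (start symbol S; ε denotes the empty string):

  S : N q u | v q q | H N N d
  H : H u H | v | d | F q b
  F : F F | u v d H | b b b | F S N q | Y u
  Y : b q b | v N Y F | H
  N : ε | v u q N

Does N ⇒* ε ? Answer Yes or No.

Yes

N has an ε-production, so N ⇒ ε.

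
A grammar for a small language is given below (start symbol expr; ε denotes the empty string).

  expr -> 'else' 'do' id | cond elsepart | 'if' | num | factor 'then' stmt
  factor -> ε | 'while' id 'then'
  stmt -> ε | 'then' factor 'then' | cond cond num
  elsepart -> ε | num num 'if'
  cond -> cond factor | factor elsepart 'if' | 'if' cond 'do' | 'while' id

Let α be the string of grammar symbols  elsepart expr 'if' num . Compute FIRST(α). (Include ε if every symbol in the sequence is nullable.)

{ 'else', 'if', 'then', 'while', num }

Add FIRST(elsepart)\{ε} = { num }; elsepart is nullable, continue.
Add FIRST(expr) = { 'else', 'if', 'then', 'while', num }; expr is not nullable, stop.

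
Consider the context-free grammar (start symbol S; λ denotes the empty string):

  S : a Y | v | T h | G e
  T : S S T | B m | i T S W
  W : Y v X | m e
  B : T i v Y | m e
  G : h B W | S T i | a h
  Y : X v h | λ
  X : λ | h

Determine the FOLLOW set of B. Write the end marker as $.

In T : B m: add FIRST(m) = { m }.
In G : h B W: add FIRST(W) = { h, m, v }.
Union: FOLLOW(B) = { h, m, v }.

{ h, m, v }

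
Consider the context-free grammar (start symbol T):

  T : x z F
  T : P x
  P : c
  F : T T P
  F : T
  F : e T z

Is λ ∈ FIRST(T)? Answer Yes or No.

No

No nonterminal in this grammar is nullable.
No production of T has an RHS whose symbols are all nullable, so T is not nullable.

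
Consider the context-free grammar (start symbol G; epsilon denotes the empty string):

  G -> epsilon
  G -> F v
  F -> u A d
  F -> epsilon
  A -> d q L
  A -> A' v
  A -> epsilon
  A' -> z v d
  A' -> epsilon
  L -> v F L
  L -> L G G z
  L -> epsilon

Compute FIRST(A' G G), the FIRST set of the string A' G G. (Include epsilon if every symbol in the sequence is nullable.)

{ u, v, z, epsilon }

Add FIRST(A')\{epsilon} = { z }; A' is nullable, continue.
Add FIRST(G)\{epsilon} = { u, v }; G is nullable, continue.
Add FIRST(G)\{epsilon} = { u, v }; G is nullable, continue.
Every symbol is nullable, so include epsilon.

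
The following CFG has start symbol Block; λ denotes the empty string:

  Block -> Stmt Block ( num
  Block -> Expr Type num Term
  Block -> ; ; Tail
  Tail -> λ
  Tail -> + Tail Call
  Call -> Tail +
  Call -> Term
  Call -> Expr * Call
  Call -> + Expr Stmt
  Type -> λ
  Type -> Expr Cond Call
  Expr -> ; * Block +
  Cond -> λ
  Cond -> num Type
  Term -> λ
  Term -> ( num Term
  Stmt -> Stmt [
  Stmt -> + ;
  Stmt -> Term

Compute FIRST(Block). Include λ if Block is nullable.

{ (, +, ;, [ }

From Block -> Stmt Block ( num: Stmt nullable, take FIRST(Stmt) ∪ FIRST(Block) = { (, +, ;, [ }.
From Block -> Expr Type num Term: add FIRST(Expr) = { ; }.
Block -> ; ; Tail contributes {;}.
Union: FIRST(Block) = { (, +, ;, [ }.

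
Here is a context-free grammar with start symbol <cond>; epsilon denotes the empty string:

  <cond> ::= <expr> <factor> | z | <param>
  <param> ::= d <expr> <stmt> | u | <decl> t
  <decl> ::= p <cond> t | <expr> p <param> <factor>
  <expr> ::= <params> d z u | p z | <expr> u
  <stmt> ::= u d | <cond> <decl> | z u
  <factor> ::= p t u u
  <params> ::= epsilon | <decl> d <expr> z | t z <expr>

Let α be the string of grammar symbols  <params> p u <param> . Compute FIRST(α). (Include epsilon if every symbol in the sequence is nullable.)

Add FIRST(<params>)\{epsilon} = { d, p, t }; <params> is nullable, continue.
p is a terminal; add {p} and stop.

{ d, p, t }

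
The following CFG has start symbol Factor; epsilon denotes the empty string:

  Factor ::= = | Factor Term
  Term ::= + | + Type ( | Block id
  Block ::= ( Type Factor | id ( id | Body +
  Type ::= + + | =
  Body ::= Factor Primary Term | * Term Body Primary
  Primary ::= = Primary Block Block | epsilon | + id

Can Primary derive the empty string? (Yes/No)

Primary has an epsilon-production, so Primary ⇒ epsilon.

Yes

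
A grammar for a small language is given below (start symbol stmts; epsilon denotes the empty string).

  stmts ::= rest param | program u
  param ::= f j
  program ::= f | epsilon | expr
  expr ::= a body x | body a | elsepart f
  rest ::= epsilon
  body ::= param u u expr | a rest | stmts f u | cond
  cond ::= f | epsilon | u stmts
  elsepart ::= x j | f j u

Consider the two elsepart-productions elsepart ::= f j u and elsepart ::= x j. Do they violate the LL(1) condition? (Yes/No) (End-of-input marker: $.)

No

FIRST(f j u) = { f } and FIRST(x j) = { x }.
The FIRST sets are disjoint and neither alternative is nullable — no conflict.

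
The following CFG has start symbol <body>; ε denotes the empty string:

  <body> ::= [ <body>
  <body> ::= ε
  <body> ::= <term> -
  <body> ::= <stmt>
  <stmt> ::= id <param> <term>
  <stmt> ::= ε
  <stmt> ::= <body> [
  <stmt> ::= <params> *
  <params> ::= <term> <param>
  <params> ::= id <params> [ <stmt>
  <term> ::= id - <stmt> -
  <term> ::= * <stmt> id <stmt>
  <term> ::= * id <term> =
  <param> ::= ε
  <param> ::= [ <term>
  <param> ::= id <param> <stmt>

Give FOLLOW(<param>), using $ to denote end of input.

In <stmt> ::= id <param> <term>: add FIRST(<term>) = { *, id }.
In <params> ::= <term> <param>: <param> is at the end, add FOLLOW(<params>) = { *, [ }.
In <param> ::= id <param> <stmt>: add FIRST(<stmt>)\{ε} = { *, [, id }.
  Since <stmt> is nullable, also add FOLLOW(<param>) = { *, [, id }.
Union: FOLLOW(<param>) = { *, [, id }.

{ *, [, id }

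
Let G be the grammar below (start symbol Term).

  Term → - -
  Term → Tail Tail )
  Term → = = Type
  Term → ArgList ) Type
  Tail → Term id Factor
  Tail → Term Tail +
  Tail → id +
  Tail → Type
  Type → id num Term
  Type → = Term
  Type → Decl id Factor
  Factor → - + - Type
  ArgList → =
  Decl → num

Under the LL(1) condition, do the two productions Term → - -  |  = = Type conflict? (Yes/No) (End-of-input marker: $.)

No

FIRST(- -) = { - } and FIRST(= = Type) = { = }.
The FIRST sets are disjoint and neither alternative is nullable — no conflict.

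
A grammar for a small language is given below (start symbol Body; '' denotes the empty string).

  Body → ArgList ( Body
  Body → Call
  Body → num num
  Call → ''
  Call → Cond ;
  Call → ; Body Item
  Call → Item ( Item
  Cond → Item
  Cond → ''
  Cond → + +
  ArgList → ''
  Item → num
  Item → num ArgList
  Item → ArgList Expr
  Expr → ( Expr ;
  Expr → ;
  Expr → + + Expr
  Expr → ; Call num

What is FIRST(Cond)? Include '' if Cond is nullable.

{ (, +, ;, num, '' }

From Cond → Item: add FIRST(Item) = { (, +, ;, num }.
Cond → '' contributes ''.
Cond → + + contributes {+}.
Union: FIRST(Cond) = { (, +, ;, num, '' }.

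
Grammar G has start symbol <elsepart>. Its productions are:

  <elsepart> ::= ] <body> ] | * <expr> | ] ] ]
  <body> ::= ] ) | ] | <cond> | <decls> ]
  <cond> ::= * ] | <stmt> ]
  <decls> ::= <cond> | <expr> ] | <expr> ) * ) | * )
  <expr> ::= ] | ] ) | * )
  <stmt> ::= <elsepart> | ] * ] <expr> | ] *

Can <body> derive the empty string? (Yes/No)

No nonterminal in this grammar is nullable.
No production of <body> has an RHS whose symbols are all nullable, so <body> is not nullable.

No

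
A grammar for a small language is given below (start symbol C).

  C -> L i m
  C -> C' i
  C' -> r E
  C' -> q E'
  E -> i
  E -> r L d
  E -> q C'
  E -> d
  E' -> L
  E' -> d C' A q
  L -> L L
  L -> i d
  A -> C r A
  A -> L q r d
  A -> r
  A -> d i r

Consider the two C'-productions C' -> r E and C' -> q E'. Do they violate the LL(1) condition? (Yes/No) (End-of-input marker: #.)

FIRST(r E) = { r } and FIRST(q E') = { q }.
The FIRST sets are disjoint and neither alternative is nullable — no conflict.

No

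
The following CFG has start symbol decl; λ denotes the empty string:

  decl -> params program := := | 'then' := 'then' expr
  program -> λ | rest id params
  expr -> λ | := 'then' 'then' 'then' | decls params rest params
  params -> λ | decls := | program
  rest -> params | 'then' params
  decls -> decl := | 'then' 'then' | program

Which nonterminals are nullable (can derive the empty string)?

{ decls, expr, params, program, rest }

Directly nullable (have an λ-production): program, expr, params.
decls -> program with every symbol nullable, so decls is nullable.
rest -> params with every symbol nullable, so rest is nullable.
No other nonterminal has a production whose RHS symbols are all nullable.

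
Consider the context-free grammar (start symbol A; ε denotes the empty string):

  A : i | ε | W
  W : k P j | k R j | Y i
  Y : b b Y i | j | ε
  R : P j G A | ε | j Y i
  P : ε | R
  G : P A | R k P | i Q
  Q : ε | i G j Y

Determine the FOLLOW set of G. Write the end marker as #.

{ b, i, j, k }

In R : P j G A: add FIRST(A)\{ε} = { b, i, j, k }.
  Since A is nullable, also add FOLLOW(R) = { b, i, j, k }.
In Q : i G j Y: add FIRST(j Y) = { j }.
Union: FOLLOW(G) = { b, i, j, k }.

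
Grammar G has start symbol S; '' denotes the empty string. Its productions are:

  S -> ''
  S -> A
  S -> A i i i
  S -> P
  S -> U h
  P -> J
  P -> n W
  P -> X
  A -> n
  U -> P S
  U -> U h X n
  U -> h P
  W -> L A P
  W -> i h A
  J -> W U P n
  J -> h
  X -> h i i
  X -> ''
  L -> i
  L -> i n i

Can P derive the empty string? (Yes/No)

Yes

P -> X and each of X is nullable, so P ⇒* ''.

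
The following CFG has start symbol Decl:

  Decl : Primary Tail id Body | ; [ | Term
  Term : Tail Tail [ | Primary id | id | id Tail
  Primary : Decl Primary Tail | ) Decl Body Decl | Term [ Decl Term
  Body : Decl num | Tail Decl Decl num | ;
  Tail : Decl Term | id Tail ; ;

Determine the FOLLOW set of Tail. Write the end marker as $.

In Decl : Primary Tail id Body: add FIRST(id Body) = { id }.
In Term : Tail Tail [: add FIRST(Tail [) = { ), ;, id }.
In Term : Tail Tail [: add FIRST([) = { [ }.
In Term : id Tail: Tail is at the end, add FOLLOW(Term) = { $, ), ;, [, id, num }.
In Primary : Decl Primary Tail: Tail is at the end, add FOLLOW(Primary) = { ), ;, id }.
In Body : Tail Decl Decl num: add FIRST(Decl Decl num) = { ), ;, id }.
In Tail : id Tail ; ;: add FIRST(; ;) = { ; }.
Union: FOLLOW(Tail) = { $, ), ;, [, id, num }.

{ $, ), ;, [, id, num }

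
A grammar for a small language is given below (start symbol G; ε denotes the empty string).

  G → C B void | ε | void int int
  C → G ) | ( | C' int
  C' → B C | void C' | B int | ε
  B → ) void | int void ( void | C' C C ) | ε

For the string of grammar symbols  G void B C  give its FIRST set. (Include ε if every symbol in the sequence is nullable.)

{ (, ), int, void }

Add FIRST(G)\{ε} = { (, ), int, void }; G is nullable, continue.
void is a terminal; add {void} and stop.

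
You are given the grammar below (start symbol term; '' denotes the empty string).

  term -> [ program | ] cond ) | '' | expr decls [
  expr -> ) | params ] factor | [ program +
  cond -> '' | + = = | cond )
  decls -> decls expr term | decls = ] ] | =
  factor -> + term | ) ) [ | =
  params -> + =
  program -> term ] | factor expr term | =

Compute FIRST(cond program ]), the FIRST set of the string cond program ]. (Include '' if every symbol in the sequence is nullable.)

Add FIRST(cond)\{''} = { ), + }; cond is nullable, continue.
Add FIRST(program) = { ), +, =, [, ] }; program is not nullable, stop.

{ ), +, =, [, ] }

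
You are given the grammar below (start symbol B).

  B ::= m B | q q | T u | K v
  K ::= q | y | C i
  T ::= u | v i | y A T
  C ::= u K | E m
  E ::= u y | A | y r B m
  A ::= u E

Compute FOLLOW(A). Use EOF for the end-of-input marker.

In T ::= y A T: add FIRST(T) = { u, v, y }.
In E ::= A: A is at the end, add FOLLOW(E) = { m, u, v, y }.
Union: FOLLOW(A) = { m, u, v, y }.

{ m, u, v, y }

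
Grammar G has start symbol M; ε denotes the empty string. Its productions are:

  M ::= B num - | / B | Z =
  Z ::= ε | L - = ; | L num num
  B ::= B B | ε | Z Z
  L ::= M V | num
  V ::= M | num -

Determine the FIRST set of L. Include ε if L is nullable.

From L ::= M V: add FIRST(M) = { /, =, num }.
L ::= num contributes {num}.
Union: FIRST(L) = { /, =, num }.

{ /, =, num }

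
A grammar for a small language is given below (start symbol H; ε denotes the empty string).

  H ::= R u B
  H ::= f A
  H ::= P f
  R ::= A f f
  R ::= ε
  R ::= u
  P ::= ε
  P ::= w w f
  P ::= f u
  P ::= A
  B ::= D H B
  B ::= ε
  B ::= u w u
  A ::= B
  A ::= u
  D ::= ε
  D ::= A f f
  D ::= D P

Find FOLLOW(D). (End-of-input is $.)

In B ::= D H B: add FIRST(H B) = { f, u, w }.
In D ::= D P: add FIRST(P)\{ε} = { f, u, w }.
  Since P is nullable, also add FOLLOW(D) = { f, u, w }.
Union: FOLLOW(D) = { f, u, w }.

{ f, u, w }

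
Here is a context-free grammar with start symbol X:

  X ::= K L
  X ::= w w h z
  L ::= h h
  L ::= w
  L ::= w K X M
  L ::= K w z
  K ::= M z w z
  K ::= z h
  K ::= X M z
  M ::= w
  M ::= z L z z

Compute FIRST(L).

L ::= h h contributes {h}.
L ::= w contributes {w}.
L ::= w K X M contributes {w}.
From L ::= K w z: add FIRST(K) = { w, z }.
Union: FIRST(L) = { h, w, z }.

{ h, w, z }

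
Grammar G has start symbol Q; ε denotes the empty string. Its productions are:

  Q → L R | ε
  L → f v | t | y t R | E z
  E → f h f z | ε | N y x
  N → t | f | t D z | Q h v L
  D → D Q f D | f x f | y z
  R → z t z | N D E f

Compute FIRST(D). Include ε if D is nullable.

{ f, y }

From D → D Q f D: add FIRST(D) = { f, y }.
D → f x f contributes {f}.
D → y z contributes {y}.
Union: FIRST(D) = { f, y }.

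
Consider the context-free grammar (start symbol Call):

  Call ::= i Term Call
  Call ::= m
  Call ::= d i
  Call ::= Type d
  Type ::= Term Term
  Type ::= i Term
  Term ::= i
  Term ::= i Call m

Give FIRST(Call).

{ d, i, m }

Call ::= i Term Call contributes {i}.
Call ::= m contributes {m}.
Call ::= d i contributes {d}.
From Call ::= Type d: add FIRST(Type) = { i }.
Union: FIRST(Call) = { d, i, m }.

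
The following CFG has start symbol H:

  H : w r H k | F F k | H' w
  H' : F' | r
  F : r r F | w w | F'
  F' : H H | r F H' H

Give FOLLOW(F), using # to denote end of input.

In H : F F k: add FIRST(F k) = { r, w }.
In H : F F k: add FIRST(k) = { k }.
In F : r r F: F is at the end, add FOLLOW(F) = { k, r, w }.
In F' : r F H' H: add FIRST(H' H) = { r, w }.
Union: FOLLOW(F) = { k, r, w }.

{ k, r, w }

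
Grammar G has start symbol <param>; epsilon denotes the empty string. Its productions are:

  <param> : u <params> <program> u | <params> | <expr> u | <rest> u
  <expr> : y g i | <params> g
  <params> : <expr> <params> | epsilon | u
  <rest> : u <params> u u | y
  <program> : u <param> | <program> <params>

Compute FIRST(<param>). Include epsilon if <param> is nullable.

{ g, u, y, epsilon }

<param> : u <params> <program> u contributes {u}.
From <param> : <params>: add FIRST(<params>) = { g, u, y, epsilon } (including epsilon since <params> is nullable).
From <param> : <expr> u: add FIRST(<expr>) = { g, u, y }.
From <param> : <rest> u: add FIRST(<rest>) = { u, y }.
Union: FIRST(<param>) = { g, u, y, epsilon }.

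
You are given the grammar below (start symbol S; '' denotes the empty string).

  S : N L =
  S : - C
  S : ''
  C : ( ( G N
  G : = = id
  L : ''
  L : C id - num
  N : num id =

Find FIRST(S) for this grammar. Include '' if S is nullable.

From S : N L =: add FIRST(N) = { num }.
S : - C contributes {-}.
S : '' contributes ''.
Union: FIRST(S) = { -, num, '' }.

{ -, num, '' }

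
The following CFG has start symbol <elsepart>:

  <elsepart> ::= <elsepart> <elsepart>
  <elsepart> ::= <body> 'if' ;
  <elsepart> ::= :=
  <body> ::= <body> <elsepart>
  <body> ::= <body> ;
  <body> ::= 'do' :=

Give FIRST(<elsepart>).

{ 'do', := }

From <elsepart> ::= <elsepart> <elsepart>: add FIRST(<elsepart>) = { 'do', := }.
From <elsepart> ::= <body> 'if' ;: add FIRST(<body>) = { 'do' }.
<elsepart> ::= := contributes {:=}.
Union: FIRST(<elsepart>) = { 'do', := }.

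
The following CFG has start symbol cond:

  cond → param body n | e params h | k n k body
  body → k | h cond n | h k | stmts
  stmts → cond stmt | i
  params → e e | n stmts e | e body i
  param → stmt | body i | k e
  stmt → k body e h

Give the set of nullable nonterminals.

{ } (none)

No nonterminal has an empty production or an RHS whose symbols are all nullable.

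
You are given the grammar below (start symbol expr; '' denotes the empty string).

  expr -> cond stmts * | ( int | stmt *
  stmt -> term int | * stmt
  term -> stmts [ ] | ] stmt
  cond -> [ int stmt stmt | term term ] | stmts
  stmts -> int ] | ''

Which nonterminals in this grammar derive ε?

{ cond, stmts }

Directly nullable (have an ''-production): stmts.
cond -> stmts with every symbol nullable, so cond is nullable.
No other nonterminal has a production whose RHS symbols are all nullable.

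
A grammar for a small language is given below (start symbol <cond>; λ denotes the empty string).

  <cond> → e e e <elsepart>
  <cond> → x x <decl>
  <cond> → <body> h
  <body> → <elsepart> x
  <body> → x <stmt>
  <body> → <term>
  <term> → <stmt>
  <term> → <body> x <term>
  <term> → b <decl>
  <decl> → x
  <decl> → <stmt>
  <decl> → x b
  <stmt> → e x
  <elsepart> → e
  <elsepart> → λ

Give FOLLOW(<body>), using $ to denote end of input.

{ h, x }

In <cond> → <body> h: add FIRST(h) = { h }.
In <term> → <body> x <term>: add FIRST(x <term>) = { x }.
Union: FOLLOW(<body>) = { h, x }.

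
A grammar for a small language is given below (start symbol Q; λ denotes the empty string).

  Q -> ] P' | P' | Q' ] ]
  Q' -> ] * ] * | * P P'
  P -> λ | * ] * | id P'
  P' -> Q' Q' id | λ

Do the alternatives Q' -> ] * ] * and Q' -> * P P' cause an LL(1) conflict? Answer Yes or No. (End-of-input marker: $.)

FIRST(] * ] *) = { ] } and FIRST(* P P') = { * }.
The FIRST sets are disjoint and neither alternative is nullable — no conflict.

No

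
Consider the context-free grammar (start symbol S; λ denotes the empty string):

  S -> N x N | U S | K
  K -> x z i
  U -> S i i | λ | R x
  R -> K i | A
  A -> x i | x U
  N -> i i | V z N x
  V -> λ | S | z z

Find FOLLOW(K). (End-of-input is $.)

{ $, i, z }

In S -> K: K is at the end, add FOLLOW(S) = { $, i, z }.
In R -> K i: add FIRST(i) = { i }.
Union: FOLLOW(K) = { $, i, z }.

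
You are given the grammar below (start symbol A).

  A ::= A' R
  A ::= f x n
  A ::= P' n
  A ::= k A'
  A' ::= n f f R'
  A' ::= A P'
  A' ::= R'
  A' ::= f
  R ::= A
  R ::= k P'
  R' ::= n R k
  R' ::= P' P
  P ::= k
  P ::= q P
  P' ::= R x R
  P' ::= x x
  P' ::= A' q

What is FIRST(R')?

{ f, k, n, x }

R' ::= n R k contributes {n}.
From R' ::= P' P: add FIRST(P') = { f, k, n, x }.
Union: FIRST(R') = { f, k, n, x }.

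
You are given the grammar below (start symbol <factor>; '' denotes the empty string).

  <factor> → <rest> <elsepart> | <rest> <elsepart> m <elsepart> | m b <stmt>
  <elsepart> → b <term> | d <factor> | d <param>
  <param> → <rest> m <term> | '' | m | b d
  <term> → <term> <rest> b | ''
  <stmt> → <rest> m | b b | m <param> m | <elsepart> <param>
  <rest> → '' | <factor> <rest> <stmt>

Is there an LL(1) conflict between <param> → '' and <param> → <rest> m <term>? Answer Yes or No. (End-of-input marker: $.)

FIRST('') = { '' } and FIRST(<rest> m <term>) = { b, d, m }.
The first alternative is nullable and FOLLOW(<param>) = { $, b, d, m } shares b with FIRST of the second — conflict.

Yes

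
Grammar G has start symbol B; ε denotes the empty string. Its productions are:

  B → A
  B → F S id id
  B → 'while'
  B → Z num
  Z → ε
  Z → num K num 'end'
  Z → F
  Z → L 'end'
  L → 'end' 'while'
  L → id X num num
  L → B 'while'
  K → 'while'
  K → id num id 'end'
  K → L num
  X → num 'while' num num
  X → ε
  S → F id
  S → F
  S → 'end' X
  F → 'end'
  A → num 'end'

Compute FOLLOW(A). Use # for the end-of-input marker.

In B → A: A is at the end, add FOLLOW(B) = { #, 'while' }.
Union: FOLLOW(A) = { #, 'while' }.

{ #, 'while' }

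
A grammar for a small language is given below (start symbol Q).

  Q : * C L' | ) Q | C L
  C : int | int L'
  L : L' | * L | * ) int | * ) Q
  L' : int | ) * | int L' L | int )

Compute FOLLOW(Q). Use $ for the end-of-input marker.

Q is the start symbol, so $ ∈ FOLLOW(Q).
In Q : ) Q: Q is at the end, add FOLLOW(Q) = { $, ), *, int }.
In L : * ) Q: Q is at the end, add FOLLOW(L) = { $, ), *, int }.
Union: FOLLOW(Q) = { $, ), *, int }.

{ $, ), *, int }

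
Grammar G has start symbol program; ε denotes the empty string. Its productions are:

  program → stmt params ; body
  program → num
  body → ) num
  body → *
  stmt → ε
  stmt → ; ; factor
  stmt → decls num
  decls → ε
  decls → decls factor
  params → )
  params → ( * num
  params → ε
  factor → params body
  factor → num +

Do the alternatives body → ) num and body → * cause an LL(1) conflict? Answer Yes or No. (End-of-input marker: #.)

FIRST() num) = { ) } and FIRST(*) = { * }.
The FIRST sets are disjoint and neither alternative is nullable — no conflict.

No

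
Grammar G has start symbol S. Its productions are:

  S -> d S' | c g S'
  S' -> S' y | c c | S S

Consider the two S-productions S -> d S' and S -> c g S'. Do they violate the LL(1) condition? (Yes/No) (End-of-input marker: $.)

No

FIRST(d S') = { d } and FIRST(c g S') = { c }.
The FIRST sets are disjoint and neither alternative is nullable — no conflict.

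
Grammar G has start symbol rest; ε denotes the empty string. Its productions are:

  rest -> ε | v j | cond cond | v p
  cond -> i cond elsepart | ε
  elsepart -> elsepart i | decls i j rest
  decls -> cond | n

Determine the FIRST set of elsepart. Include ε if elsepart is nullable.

{ i, n }

From elsepart -> elsepart i: add FIRST(elsepart) = { i, n }.
From elsepart -> decls i j rest: decls nullable, take FIRST(decls) ∪ {i} = { i, n }.
Union: FIRST(elsepart) = { i, n }.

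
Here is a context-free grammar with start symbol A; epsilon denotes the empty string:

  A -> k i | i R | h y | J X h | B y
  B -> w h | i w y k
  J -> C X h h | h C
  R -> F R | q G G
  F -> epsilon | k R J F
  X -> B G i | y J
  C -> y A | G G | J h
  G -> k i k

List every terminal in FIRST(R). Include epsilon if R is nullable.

From R -> F R: F nullable, take FIRST(F) ∪ FIRST(R) = { k, q }.
R -> q G G contributes {q}.
Union: FIRST(R) = { k, q }.

{ k, q }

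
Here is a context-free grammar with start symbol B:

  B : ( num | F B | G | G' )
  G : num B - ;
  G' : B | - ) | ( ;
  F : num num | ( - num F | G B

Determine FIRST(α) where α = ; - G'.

{ ; }

; is a terminal; add {;} and stop.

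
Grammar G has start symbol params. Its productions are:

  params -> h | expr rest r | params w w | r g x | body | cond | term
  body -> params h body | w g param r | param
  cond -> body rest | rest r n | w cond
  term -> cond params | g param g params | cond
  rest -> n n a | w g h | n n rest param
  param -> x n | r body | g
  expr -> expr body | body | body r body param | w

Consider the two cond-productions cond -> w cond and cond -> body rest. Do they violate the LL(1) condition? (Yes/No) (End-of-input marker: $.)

Yes

FIRST(w cond) = { w } and FIRST(body rest) = { g, h, n, r, w, x }.
Both contain w, so the two alternatives are not disjoint — LL(1) conflict.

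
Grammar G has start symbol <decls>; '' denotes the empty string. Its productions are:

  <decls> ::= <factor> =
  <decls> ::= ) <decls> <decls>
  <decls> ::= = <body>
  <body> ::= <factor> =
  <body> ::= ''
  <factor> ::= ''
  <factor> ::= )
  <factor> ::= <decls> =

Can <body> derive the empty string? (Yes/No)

<body> has an ''-production, so <body> ⇒ ''.

Yes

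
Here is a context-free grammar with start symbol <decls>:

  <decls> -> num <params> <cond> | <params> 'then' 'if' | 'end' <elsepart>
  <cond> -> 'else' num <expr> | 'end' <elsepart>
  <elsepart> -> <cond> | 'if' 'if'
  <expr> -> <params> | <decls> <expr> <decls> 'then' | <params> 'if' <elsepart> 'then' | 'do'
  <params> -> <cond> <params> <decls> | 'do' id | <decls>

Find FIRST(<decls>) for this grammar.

{ 'do', 'else', 'end', num }

<decls> -> num <params> <cond> contributes {num}.
From <decls> -> <params> 'then' 'if': add FIRST(<params>) = { 'do', 'else', 'end', num }.
<decls> -> 'end' <elsepart> contributes {'end'}.
Union: FIRST(<decls>) = { 'do', 'else', 'end', num }.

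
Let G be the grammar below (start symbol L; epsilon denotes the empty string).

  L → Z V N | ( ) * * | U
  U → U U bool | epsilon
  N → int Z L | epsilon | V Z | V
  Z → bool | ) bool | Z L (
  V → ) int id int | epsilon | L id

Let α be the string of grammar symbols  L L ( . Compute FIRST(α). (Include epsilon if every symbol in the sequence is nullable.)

Add FIRST(L)\{epsilon} = { (, ), bool }; L is nullable, continue.
Add FIRST(L)\{epsilon} = { (, ), bool }; L is nullable, continue.
( is a terminal; add {(} and stop.

{ (, ), bool }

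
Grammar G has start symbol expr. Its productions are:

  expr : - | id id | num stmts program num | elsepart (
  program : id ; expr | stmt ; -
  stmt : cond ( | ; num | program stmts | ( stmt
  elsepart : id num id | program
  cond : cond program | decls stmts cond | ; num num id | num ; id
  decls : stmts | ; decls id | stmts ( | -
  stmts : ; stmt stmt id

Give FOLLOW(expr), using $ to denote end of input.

expr is the start symbol, so $ ∈ FOLLOW(expr).
In program : id ; expr: expr is at the end, add FOLLOW(program) = { (, -, ;, id, num }.
Union: FOLLOW(expr) = { $, (, -, ;, id, num }.

{ $, (, -, ;, id, num }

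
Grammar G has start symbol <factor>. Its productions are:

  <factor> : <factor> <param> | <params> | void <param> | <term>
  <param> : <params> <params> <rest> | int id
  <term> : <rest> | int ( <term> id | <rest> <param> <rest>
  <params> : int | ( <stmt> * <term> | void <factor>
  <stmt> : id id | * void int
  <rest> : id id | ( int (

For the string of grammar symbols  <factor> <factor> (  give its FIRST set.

Add FIRST(<factor>) = { (, id, int, void }; <factor> is not nullable, stop.

{ (, id, int, void }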